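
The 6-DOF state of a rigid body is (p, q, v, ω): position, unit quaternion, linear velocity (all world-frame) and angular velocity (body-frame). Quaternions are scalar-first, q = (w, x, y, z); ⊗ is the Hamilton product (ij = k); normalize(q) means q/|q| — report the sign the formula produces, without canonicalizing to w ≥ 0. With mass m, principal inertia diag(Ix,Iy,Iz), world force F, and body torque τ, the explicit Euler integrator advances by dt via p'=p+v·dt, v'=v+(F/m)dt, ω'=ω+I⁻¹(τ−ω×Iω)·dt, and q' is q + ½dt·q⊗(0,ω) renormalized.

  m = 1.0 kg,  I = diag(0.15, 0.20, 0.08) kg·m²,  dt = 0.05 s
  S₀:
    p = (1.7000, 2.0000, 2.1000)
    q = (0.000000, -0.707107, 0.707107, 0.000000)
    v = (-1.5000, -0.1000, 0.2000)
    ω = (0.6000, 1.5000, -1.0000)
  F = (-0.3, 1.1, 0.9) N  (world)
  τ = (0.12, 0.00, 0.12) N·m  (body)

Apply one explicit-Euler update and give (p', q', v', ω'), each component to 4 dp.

p' = (1.6250, 1.9950, 2.1100)
q' = (-0.0159, -0.7240, 0.6887, -0.0371)
v' = (-1.5150, -0.0450, 0.2450)
ω' = (0.5800, 1.5105, -0.9531)

ω×(Iω) gyroscopic = (0.1800, -0.0420, 0.0450)
angular accel α = (-0.4000, 0.2100, 0.9375)
new body rate ω' = (0.5800, 1.5105, -0.9531)
2q̇ = q⊗(0,ω) = (-0.6363963, -0.7071070, -0.7071070, -1.4849247)
q + ½dt·q⊗(0,ω), renormalized = (-0.0159, -0.7240, 0.6887, -0.0371)
new position p' = (1.6250, 1.9950, 2.1100)
v + (F/m)dt = (-1.5150, -0.0450, 0.2450)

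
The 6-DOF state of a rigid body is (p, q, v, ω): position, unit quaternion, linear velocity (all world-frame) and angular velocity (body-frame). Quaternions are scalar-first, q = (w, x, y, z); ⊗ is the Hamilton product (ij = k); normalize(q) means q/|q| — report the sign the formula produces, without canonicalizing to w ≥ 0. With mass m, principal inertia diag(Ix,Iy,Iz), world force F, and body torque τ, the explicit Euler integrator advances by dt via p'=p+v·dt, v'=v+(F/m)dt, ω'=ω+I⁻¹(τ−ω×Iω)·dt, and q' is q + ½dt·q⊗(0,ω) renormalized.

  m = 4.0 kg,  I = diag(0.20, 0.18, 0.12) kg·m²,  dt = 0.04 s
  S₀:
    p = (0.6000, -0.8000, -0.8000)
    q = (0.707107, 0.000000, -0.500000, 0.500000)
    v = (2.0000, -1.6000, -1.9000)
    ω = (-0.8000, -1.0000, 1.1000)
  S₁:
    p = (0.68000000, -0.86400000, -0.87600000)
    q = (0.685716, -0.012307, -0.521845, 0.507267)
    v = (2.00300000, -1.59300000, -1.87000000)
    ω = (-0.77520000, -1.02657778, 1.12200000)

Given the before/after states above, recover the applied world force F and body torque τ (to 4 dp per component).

v₁ − v₀ = (0.00300000, 0.00700000, 0.03000000)
F = m·Δv/dt = (0.3000, 0.7000, 3.0000)
Δω = ω₁−ω₀ = (0.02480000, -0.02657778, 0.02200000)
I·α + gyro = (0.1900, -0.1900, 0.0500)

F = (0.3000, 0.7000, 3.0000)
τ = (0.1900, -0.1900, 0.0500)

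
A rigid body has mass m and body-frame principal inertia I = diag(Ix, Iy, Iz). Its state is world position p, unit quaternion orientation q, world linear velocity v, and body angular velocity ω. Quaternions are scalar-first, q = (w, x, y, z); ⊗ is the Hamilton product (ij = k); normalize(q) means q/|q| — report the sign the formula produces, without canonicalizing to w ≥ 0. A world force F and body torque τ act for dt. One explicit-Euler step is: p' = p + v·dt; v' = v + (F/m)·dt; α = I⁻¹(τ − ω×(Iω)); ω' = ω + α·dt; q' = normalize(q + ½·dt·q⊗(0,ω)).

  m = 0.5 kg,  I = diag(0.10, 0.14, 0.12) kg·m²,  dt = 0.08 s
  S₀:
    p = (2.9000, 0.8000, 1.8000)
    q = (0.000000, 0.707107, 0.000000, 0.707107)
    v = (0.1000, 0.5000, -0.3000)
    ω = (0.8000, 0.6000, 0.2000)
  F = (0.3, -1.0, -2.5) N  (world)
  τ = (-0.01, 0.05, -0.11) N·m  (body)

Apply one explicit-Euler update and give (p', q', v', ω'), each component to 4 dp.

p' = (2.9080, 0.8400, 1.7760)
q' = (-0.0283, 0.6896, 0.0170, 0.7235)
v' = (0.1480, 0.3400, -0.7000)
ω' = (0.7939, 0.6304, 0.1139)

a = F/m = (0.6000, -2.0000, -5.0000)
new position p' = (2.9080, 0.8400, 1.7760)
new velocity v' = (0.1480, 0.3400, -0.7000)
gyro term ω×Iω = (-0.0024, -0.0032, 0.0192)
α = I⁻¹(τ − ω×Iω) = (-0.0760, 0.3800, -1.0767)
ω' = ω + α·dt = (0.7939, 0.6304, 0.1139)
Hamilton product q⊗(0,ω) = (-0.7071070, -0.4242642, 0.4242642, 0.4242642)
q + ½dt·q⊗(0,ω), renormalized = (-0.0283, 0.6896, 0.0170, 0.7235)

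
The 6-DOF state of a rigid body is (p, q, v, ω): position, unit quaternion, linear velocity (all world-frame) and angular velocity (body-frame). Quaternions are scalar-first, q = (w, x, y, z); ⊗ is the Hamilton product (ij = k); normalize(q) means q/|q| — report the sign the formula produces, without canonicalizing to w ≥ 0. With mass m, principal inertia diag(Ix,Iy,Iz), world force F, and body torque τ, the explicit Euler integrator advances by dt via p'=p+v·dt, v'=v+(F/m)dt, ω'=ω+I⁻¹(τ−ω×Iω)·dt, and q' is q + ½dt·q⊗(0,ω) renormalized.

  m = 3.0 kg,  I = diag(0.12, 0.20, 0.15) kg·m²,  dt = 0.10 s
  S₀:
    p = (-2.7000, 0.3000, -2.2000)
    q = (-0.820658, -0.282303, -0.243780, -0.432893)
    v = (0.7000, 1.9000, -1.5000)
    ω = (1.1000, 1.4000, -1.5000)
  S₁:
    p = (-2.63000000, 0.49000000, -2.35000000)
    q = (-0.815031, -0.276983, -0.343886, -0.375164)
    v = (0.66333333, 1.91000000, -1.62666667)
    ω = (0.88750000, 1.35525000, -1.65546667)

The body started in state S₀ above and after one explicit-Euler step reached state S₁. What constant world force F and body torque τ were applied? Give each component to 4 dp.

F = (-1.1000, 0.3000, -3.8000)
τ = (-0.1500, -0.0400, -0.1100)

ω₁ − ω₀ = (-0.21250000, -0.04475000, -0.15546667)
τ = I·(Δω/dt) + ω₀×(Iω₀) = (-0.1500, -0.0400, -0.1100)
v₁ − v₀ = (-0.03666667, 0.01000000, -0.12666667)
F = m·Δv/dt = (-1.1000, 0.3000, -3.8000)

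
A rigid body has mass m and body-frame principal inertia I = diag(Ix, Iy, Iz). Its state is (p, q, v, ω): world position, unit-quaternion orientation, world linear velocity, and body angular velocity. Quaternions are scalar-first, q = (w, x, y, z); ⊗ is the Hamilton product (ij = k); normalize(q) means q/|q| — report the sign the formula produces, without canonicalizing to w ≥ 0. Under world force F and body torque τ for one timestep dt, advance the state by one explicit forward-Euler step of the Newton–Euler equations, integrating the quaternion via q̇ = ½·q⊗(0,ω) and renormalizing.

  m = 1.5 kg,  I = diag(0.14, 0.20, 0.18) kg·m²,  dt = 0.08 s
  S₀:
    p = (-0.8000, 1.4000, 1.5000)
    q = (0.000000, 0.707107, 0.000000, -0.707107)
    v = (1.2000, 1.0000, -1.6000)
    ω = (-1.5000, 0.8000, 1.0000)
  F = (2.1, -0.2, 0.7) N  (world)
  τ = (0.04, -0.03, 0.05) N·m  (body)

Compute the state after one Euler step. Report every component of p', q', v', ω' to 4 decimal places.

p' = (-0.7040, 1.4800, 1.3720)
q' = (0.0705, 0.7275, 0.0141, -0.6824)
v' = (1.3120, 0.9893, -1.5627)
ω' = (-1.4680, 0.7640, 1.0542)

a = (1.4000, -0.1333, 0.4667)
p' = p + v·dt = (-0.7040, 1.4800, 1.3720)
v' = v + a·dt = (1.3120, 0.9893, -1.5627)
gyro term ω×Iω = (-0.0160, 0.0600, -0.0720)
α = I⁻¹(τ − ω×Iω) = (0.4000, -0.4500, 0.6778)
ω + α·dt = (-1.4680, 0.7640, 1.0542)
Hamilton product q⊗(0,ω) = (1.7677675, 0.5656856, 0.3535535, 0.5656856)
updated quaternion q' = (0.0705, 0.7275, 0.0141, -0.6824)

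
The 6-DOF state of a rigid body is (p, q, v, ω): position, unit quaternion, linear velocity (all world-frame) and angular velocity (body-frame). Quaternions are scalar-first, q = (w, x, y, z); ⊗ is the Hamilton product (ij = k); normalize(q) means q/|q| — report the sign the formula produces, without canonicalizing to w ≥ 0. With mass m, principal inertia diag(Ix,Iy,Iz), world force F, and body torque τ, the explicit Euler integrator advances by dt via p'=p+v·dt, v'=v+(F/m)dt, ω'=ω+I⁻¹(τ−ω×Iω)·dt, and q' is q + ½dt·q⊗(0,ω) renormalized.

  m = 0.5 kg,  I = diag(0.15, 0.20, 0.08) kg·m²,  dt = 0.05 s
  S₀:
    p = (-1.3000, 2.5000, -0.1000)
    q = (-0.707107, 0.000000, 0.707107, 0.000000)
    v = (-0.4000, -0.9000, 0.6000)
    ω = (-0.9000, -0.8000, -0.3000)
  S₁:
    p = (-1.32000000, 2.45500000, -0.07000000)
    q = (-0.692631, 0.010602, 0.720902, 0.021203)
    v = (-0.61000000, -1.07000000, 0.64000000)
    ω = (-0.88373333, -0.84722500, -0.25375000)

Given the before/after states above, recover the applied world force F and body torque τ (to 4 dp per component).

velocity change Δv = (-0.21000000, -0.17000000, 0.04000000)
F = m·Δv/dt = (-2.1000, -1.7000, 0.4000)
ω₁ − ω₀ = (0.01626667, -0.04722500, 0.04625000)
applied torque τ = (0.0200, -0.1700, 0.1100)

F = (-2.1000, -1.7000, 0.4000)
τ = (0.0200, -0.1700, 0.1100)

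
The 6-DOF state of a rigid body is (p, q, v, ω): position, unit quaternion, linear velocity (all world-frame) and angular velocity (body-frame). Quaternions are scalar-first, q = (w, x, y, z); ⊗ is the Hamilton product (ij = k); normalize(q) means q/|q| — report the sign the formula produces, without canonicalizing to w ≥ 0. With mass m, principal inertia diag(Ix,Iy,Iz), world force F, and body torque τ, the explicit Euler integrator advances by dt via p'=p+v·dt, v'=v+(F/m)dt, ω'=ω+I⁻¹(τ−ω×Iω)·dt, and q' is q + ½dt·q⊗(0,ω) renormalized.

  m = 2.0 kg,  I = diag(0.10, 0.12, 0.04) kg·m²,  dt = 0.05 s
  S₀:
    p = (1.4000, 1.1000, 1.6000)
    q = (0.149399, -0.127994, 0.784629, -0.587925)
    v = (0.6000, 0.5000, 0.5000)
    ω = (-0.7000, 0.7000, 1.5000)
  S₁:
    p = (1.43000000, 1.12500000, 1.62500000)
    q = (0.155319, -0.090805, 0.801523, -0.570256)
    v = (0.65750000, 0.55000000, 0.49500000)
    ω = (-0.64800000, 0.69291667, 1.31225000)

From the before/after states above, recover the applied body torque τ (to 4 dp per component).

Δω = ω₁−ω₀ = (0.05200000, -0.00708333, -0.18775000)
ω₀×(Iω₀) = (-0.0840, -0.0630, -0.0098)
applied torque τ = (0.0200, -0.0800, -0.1600)

τ = (0.0200, -0.0800, -0.1600)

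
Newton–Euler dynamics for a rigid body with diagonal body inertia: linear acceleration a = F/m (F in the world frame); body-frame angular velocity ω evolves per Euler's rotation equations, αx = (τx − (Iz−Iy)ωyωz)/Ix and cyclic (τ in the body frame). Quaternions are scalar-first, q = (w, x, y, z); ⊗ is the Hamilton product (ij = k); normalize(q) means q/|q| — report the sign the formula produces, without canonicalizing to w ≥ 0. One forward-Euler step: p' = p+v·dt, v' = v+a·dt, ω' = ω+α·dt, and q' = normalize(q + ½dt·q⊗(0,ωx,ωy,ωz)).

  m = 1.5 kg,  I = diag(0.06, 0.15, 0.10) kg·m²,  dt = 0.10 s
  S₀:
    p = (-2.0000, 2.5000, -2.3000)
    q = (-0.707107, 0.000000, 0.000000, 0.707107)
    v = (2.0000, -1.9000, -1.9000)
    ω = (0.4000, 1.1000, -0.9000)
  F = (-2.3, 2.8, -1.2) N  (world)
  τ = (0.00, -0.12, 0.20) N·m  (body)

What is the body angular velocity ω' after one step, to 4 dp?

ω' = (0.3175, 1.0104, -0.7396)

gyro term ω×Iω = (0.0495, 0.0144, 0.0396)
angular accel α = (-0.8250, -0.8960, 1.6040)
ω' = ω + α·dt = (0.3175, 1.0104, -0.7396)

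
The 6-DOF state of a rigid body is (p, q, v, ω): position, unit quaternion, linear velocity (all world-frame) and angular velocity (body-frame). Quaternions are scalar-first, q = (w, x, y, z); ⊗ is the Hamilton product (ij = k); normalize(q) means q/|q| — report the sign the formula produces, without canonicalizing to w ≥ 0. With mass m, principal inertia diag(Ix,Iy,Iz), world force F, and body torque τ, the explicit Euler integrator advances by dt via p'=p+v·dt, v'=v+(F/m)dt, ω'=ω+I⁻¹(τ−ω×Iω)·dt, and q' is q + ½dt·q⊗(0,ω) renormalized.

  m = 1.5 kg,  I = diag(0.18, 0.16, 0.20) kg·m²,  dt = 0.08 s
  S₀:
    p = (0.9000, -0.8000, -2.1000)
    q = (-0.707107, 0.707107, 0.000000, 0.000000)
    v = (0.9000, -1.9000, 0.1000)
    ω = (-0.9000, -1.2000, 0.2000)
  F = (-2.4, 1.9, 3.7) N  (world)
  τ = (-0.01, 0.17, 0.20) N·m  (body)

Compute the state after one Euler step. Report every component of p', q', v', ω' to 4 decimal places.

p' = (0.9720, -0.9520, -2.0920)
q' = (-0.6804, 0.7312, 0.0282, -0.0395)
v' = (0.7720, -1.7987, 0.2973)
ω' = (-0.9002, -1.1168, 0.2886)

gyro term ω×Iω = (-0.0096, 0.0036, -0.0216)
angular accel α = (-0.0022, 1.0400, 1.1080)
ω + α·dt = (-0.9002, -1.1168, 0.2886)
2q̇ = q⊗(0,ω) = (0.6363963, 0.6363963, 0.7071070, -0.9899498)
q' = normalize(q + ½dt·q⊗(0,ω)) = (-0.6804, 0.7312, 0.0282, -0.0395)
linear accel F/m = (-1.6000, 1.2667, 2.4667)
new position p' = (0.9720, -0.9520, -2.0920)
new velocity v' = (0.7720, -1.7987, 0.2973)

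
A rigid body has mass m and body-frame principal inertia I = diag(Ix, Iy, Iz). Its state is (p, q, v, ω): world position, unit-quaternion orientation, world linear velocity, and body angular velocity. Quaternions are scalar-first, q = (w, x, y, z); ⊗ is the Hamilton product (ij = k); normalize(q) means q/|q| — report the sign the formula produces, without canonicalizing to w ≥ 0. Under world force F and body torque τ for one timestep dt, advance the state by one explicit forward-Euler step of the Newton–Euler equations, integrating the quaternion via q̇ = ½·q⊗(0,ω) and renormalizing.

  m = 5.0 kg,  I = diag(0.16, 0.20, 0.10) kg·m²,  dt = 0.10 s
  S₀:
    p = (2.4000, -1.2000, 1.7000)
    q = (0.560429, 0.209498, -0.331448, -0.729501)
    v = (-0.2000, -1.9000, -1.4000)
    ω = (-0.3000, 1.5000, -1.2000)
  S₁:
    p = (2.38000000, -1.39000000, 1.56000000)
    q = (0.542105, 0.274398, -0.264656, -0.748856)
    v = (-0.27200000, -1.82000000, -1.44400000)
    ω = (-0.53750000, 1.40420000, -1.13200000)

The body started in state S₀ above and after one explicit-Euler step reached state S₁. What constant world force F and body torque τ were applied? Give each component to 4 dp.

velocity change Δv = (-0.07200000, 0.08000000, -0.04400000)
applied force F = (-3.6000, 4.0000, -2.2000)
Δω = ω₁−ω₀ = (-0.23750000, -0.09580000, 0.06800000)
ω₀×(Iω₀) = (0.1800, 0.0216, -0.0180)
applied torque τ = (-0.2000, -0.1700, 0.0500)

F = (-3.6000, 4.0000, -2.2000)
τ = (-0.2000, -0.1700, 0.0500)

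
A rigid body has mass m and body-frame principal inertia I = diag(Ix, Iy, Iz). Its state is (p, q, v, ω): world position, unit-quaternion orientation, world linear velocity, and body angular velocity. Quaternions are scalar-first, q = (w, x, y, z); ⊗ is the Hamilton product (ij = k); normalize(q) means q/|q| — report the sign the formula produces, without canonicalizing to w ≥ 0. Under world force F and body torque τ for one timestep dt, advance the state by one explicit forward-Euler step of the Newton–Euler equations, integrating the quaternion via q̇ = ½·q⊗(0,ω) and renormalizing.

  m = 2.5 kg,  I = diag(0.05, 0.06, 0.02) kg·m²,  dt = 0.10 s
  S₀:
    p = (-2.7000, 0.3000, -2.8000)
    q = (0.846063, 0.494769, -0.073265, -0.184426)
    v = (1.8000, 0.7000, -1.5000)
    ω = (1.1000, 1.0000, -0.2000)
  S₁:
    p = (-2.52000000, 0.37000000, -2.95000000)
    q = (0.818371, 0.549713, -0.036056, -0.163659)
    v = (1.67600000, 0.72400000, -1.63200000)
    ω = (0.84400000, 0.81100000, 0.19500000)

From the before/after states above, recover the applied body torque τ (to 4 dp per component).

Δω = ω₁−ω₀ = (-0.25600000, -0.18900000, 0.39500000)
precession coupling = (0.0080, -0.0066, 0.0110)
applied torque τ = (-0.1200, -0.1200, 0.0900)

τ = (-0.1200, -0.1200, 0.0900)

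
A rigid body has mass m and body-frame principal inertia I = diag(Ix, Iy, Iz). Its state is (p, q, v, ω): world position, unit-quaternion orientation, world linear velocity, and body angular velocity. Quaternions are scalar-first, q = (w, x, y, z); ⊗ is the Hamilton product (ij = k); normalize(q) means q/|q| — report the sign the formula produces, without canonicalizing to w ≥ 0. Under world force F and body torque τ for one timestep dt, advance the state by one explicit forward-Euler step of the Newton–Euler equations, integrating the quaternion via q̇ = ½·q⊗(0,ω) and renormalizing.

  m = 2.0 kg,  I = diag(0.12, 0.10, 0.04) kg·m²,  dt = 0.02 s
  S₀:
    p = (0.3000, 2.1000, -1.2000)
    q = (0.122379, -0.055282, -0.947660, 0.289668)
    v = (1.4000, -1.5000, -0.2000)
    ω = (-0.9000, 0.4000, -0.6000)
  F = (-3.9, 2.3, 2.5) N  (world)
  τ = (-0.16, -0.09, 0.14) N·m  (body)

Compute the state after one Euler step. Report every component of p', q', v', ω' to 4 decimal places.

p' = (0.3280, 2.0700, -1.2040)
q' = (0.1274, -0.0519, -0.9500, 0.2802)
v' = (1.3610, -1.4770, -0.1750)
ω' = (-0.9291, 0.3734, -0.5336)

linear accel F/m = (-1.9500, 1.1500, 1.2500)
p' = p + v·dt = (0.3280, 2.0700, -1.2040)
v + (F/m)dt = (1.3610, -1.4770, -0.1750)
ω×(Iω) gyroscopic = (0.0144, 0.0432, 0.0072)
angular accel α = (-1.4533, -1.3320, 3.3200)
ω' = ω + α·dt = (-0.9291, 0.3734, -0.5336)
Hamilton product q⊗(0,ω) = (0.5031110, 0.3425877, -0.2449188, -0.9484342)
q' = normalize(q + ½dt·q⊗(0,ω)) = (0.1274, -0.0519, -0.9500, 0.2802)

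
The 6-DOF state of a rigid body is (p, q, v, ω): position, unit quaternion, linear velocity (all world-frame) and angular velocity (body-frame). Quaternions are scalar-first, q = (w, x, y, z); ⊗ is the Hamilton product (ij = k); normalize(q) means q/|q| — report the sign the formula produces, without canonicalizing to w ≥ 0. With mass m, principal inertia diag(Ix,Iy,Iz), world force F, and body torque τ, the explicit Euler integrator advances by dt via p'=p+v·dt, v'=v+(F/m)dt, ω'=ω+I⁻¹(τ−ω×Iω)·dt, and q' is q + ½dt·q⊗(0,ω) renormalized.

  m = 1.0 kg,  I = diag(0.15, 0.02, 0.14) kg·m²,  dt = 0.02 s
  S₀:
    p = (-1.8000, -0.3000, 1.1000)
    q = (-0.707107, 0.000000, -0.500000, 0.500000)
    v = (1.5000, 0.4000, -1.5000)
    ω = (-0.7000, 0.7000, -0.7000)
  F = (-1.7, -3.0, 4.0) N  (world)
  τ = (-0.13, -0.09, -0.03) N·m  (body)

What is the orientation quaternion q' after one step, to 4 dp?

q' = (-0.7001, 0.0049, -0.5084, 0.5014)

q⊗(0,ω) = (0.7000000, 0.4949749, -0.8449749, 0.1449749)
updated quaternion q' = (-0.7001, 0.0049, -0.5084, 0.5014)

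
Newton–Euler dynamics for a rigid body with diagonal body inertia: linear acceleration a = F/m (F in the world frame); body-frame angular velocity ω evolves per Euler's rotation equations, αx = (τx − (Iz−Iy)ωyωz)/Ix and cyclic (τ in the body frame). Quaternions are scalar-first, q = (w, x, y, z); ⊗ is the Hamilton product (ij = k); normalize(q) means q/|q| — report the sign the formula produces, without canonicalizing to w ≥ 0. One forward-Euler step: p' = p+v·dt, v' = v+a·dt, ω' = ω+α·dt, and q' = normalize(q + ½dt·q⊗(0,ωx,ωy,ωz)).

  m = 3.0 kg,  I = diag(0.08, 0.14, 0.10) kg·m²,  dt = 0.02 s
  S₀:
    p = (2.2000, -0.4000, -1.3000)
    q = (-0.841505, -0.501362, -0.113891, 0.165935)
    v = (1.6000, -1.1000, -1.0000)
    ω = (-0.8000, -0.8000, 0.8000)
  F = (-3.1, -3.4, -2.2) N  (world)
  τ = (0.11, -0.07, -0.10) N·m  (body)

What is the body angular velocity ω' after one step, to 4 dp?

precession coupling ω×(Iω) = (0.0256, 0.0128, 0.0384)
α = I⁻¹(τ − ω×Iω) = (1.0550, -0.5914, -1.3840)
ω + α·dt = (-0.7789, -0.8118, 0.7723)

ω' = (-0.7789, -0.8118, 0.7723)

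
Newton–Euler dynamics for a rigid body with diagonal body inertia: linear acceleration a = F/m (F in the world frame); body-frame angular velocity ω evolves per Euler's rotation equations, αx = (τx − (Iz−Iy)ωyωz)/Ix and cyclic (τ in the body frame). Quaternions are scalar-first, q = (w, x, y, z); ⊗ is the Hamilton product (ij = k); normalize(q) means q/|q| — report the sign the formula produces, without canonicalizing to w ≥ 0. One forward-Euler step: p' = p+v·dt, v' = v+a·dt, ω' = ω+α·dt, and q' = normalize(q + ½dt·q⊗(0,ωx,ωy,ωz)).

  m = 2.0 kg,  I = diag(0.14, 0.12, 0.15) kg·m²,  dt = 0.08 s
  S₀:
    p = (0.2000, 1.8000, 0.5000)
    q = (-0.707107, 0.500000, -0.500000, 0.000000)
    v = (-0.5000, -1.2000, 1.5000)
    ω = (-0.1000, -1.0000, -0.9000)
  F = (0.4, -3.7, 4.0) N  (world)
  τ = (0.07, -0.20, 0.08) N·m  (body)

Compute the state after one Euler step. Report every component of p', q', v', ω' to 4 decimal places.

linear accel F/m = (0.2000, -1.8500, 2.0000)
new position p' = (0.1600, 1.7040, 0.6200)
new velocity v' = (-0.4840, -1.3480, 1.6600)
angular accel α = (0.3071, -1.6592, 0.5467)
ω + α·dt = (-0.0754, -1.1327, -0.8563)
Hamilton product q⊗(0,ω) = (-0.4500000, 0.5207107, 1.1571070, 0.0863963)
q' = normalize(q + ½dt·q⊗(0,ω)) = (-0.7241, 0.5201, -0.4531, 0.0035)

p' = (0.1600, 1.7040, 0.6200)
q' = (-0.7241, 0.5201, -0.4531, 0.0035)
v' = (-0.4840, -1.3480, 1.6600)
ω' = (-0.0754, -1.1327, -0.8563)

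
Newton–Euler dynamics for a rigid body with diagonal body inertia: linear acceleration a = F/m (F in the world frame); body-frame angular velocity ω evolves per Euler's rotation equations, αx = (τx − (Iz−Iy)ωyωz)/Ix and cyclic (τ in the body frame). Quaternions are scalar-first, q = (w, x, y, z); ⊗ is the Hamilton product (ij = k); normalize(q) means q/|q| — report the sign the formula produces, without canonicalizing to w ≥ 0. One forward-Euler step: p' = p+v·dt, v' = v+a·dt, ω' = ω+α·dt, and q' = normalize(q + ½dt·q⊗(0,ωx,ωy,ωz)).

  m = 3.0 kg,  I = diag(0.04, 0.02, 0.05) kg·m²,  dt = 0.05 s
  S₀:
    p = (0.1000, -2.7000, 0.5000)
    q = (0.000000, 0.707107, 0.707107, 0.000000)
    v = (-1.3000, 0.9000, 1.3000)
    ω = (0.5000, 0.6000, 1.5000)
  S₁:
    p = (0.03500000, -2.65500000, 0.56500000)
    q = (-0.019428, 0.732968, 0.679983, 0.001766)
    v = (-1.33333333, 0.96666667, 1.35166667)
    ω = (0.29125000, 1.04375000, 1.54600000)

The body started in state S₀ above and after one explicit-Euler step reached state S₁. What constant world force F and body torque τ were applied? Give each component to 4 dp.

rate change Δω = (-0.20875000, 0.44375000, 0.04600000)
τ = I·(Δω/dt) + ω₀×(Iω₀) = (-0.1400, 0.1700, 0.0400)
v₁ − v₀ = (-0.03333333, 0.06666667, 0.05166667)
m·(v₁−v₀)/dt = (-2.0000, 4.0000, 3.1000)

F = (-2.0000, 4.0000, 3.1000)
τ = (-0.1400, 0.1700, 0.0400)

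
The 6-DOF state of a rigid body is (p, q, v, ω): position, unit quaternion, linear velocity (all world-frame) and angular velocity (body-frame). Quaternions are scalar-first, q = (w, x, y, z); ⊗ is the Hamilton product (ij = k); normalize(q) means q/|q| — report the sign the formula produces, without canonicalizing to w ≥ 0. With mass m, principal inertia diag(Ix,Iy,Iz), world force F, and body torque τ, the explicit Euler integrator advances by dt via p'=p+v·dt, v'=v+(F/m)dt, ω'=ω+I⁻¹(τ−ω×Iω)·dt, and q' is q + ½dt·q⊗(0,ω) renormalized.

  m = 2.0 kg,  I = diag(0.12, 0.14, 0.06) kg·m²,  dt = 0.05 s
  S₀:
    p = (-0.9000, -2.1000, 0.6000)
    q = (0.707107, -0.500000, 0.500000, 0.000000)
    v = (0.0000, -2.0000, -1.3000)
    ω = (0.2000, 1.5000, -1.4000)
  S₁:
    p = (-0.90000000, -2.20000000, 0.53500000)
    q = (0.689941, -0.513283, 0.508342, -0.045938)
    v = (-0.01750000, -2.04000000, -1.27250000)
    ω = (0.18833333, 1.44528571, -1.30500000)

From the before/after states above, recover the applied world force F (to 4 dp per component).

F = (-0.7000, -1.6000, 1.1000)

v₁ − v₀ = (-0.01750000, -0.04000000, 0.02750000)
applied force F = (-0.7000, -1.6000, 1.1000)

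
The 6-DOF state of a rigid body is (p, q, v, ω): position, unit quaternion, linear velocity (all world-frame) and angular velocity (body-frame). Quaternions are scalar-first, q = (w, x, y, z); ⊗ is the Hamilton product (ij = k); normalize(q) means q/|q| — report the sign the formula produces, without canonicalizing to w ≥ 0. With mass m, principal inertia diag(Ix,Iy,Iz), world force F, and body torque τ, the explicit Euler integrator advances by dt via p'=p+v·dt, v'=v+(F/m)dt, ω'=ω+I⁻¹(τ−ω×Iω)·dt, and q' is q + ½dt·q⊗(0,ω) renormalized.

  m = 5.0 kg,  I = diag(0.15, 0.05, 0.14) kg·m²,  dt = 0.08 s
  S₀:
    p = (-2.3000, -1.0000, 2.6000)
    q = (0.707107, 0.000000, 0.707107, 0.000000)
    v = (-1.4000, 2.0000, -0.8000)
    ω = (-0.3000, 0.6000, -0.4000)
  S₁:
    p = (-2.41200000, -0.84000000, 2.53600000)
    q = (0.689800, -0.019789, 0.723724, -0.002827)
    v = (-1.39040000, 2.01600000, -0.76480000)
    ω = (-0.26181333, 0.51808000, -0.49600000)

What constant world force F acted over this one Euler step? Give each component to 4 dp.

F = (0.6000, 1.0000, 2.2000)

v₁ − v₀ = (0.00960000, 0.01600000, 0.03520000)
F = m·Δv/dt = (0.6000, 1.0000, 2.2000)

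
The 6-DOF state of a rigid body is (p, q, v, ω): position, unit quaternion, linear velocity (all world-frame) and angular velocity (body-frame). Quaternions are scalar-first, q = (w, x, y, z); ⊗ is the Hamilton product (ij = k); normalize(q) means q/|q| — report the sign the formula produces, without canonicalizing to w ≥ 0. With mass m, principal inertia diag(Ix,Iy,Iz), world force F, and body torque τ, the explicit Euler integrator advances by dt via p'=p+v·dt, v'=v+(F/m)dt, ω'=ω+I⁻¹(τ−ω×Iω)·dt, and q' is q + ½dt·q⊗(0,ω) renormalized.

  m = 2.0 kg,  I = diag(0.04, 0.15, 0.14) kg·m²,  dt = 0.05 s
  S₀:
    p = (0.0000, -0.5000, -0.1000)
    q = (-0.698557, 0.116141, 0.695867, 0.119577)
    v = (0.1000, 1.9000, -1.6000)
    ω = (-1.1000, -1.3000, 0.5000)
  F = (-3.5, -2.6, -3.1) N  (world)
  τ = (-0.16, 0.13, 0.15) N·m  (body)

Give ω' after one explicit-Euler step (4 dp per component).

(τ − ω×Iω)/I = (-4.1625, 0.5000, -0.0521)
ω' = ω + α·dt = (-1.3081, -1.2750, 0.4974)

ω' = (-1.3081, -1.2750, 0.4974)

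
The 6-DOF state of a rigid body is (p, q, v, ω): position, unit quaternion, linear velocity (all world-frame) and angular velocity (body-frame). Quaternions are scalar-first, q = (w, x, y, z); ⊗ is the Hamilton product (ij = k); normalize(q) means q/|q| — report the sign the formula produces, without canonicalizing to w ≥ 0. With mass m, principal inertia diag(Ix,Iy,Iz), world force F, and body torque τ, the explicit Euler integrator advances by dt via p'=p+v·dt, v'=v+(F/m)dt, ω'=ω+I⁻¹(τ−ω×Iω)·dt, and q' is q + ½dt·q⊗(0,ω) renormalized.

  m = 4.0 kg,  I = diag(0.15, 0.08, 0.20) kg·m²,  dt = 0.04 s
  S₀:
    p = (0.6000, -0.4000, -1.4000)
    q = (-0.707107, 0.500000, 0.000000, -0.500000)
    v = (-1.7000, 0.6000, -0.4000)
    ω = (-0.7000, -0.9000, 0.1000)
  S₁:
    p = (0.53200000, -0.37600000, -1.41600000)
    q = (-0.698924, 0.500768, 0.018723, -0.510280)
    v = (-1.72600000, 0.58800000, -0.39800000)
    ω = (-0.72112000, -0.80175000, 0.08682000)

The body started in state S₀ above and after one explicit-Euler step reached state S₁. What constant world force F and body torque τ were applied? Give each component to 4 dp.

F = (-2.6000, -1.2000, 0.2000)
τ = (-0.0900, 0.2000, -0.1100)

rate change Δω = (-0.02112000, 0.09825000, -0.01318000)
gyro term ω₀×Iω₀ = (-0.0108, 0.0035, -0.0441)
τ = I·(Δω/dt) + ω₀×(Iω₀) = (-0.0900, 0.2000, -0.1100)
velocity change Δv = (-0.02600000, -0.01200000, 0.00200000)
applied force F = (-2.6000, -1.2000, 0.2000)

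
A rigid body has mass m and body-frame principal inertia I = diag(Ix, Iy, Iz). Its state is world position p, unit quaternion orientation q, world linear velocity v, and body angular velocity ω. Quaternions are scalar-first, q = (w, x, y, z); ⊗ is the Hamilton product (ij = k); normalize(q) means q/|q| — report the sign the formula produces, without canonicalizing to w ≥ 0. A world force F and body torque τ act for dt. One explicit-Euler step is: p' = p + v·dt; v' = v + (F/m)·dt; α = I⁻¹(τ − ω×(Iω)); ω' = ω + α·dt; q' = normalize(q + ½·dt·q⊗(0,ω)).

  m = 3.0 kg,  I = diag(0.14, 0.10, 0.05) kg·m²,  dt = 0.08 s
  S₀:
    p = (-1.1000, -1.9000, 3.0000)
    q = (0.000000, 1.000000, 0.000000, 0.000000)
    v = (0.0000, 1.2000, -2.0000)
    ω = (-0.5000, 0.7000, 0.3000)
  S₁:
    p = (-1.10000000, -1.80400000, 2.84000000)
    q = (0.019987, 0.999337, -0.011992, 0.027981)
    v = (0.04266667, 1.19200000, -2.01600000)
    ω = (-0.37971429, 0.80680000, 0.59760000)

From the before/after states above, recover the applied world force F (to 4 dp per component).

Δv = v₁−v₀ = (0.04266667, -0.00800000, -0.01600000)
m·(v₁−v₀)/dt = (1.6000, -0.3000, -0.6000)

F = (1.6000, -0.3000, -0.6000)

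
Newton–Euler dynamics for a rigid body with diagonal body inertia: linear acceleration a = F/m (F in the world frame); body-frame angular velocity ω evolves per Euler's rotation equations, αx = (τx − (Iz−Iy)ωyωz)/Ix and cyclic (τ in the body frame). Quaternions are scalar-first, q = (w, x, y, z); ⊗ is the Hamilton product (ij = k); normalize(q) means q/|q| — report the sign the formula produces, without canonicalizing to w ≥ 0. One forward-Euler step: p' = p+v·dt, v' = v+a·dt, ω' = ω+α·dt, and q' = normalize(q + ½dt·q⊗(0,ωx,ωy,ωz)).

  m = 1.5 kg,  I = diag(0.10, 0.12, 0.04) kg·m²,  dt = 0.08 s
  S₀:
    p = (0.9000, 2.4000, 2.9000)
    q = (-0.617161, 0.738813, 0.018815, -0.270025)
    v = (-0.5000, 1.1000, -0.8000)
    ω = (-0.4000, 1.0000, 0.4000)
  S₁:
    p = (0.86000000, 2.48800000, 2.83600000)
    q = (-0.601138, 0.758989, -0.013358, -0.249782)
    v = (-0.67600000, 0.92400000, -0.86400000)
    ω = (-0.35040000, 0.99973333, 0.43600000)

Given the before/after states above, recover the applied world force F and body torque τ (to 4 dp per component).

Δω = ω₁−ω₀ = (0.04960000, -0.00026667, 0.03600000)
τ = I·(Δω/dt) + ω₀×(Iω₀) = (0.0300, -0.0100, 0.0100)
v₁ − v₀ = (-0.17600000, -0.17600000, -0.06400000)
F = m·Δv/dt = (-3.3000, -3.3000, -1.2000)

F = (-3.3000, -3.3000, -1.2000)
τ = (0.0300, -0.0100, 0.0100)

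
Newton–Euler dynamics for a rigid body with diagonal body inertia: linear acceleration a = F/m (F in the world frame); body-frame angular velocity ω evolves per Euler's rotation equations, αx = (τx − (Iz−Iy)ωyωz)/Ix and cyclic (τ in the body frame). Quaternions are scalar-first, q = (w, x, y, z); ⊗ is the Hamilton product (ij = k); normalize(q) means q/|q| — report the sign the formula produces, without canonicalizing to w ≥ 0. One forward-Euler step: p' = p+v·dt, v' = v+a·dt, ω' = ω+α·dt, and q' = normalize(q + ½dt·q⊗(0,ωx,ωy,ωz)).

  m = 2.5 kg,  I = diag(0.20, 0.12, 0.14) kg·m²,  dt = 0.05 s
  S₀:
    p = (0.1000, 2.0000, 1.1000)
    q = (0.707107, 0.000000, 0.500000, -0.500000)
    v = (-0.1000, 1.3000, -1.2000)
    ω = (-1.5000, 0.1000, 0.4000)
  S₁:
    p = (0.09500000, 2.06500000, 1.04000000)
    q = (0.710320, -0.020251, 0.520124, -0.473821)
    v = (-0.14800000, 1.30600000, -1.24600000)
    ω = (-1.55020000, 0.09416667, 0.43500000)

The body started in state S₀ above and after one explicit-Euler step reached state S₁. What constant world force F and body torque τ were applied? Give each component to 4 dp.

ω₁ − ω₀ = (-0.05020000, -0.00583333, 0.03500000)
I·α + gyro = (-0.2000, -0.0500, 0.1100)
v₁ − v₀ = (-0.04800000, 0.00600000, -0.04600000)
m·(v₁−v₀)/dt = (-2.4000, 0.3000, -2.3000)

F = (-2.4000, 0.3000, -2.3000)
τ = (-0.2000, -0.0500, 0.1100)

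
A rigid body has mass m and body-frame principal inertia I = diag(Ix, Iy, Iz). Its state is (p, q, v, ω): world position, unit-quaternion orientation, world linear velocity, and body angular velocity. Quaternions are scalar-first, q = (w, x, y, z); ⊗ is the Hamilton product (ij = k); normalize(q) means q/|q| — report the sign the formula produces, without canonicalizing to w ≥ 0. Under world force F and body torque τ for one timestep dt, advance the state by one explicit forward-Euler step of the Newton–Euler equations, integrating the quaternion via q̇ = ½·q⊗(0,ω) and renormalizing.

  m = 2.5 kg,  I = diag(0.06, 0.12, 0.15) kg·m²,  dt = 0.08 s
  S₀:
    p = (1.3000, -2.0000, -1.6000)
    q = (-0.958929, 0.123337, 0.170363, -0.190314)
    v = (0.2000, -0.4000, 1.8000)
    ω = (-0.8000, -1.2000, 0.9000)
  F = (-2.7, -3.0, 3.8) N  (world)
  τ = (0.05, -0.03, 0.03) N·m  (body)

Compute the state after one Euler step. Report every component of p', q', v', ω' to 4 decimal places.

new position p' = (1.3160, -2.0320, -1.4560)
v' = v + a·dt = (0.1136, -0.4960, 1.9216)
precession coupling ω×(Iω) = (-0.0324, 0.0648, 0.0576)
α = I⁻¹(τ − ω×Iω) = (1.3733, -0.7900, -0.1840)
ω + α·dt = (-0.6901, -1.2632, 0.8853)
Hamilton product q⊗(0,ω) = (0.4743878, 0.6920931, 1.1919627, -0.8747501)
updated quaternion q' = (-0.9378, 0.1507, 0.2175, -0.2248)

p' = (1.3160, -2.0320, -1.4560)
q' = (-0.9378, 0.1507, 0.2175, -0.2248)
v' = (0.1136, -0.4960, 1.9216)
ω' = (-0.6901, -1.2632, 0.8853)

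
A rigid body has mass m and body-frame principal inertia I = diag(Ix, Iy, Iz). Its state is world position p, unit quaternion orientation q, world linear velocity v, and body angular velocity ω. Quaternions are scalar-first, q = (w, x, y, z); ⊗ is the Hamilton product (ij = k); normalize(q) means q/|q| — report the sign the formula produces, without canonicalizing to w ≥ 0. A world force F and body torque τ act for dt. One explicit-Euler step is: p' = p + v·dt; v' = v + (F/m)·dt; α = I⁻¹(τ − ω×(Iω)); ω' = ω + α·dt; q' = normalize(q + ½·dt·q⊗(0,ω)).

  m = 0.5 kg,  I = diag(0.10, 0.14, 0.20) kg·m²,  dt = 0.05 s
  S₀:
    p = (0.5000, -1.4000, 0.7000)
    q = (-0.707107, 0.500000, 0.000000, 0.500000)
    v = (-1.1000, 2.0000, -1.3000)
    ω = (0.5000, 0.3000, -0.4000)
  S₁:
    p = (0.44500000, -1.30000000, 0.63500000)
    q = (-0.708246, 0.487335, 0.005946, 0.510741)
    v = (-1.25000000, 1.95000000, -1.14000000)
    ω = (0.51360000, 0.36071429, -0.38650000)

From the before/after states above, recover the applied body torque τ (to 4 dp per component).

Δω = ω₁−ω₀ = (0.01360000, 0.06071429, 0.01350000)
τ = I·(Δω/dt) + ω₀×(Iω₀) = (0.0200, 0.1900, 0.0600)

τ = (0.0200, 0.1900, 0.0600)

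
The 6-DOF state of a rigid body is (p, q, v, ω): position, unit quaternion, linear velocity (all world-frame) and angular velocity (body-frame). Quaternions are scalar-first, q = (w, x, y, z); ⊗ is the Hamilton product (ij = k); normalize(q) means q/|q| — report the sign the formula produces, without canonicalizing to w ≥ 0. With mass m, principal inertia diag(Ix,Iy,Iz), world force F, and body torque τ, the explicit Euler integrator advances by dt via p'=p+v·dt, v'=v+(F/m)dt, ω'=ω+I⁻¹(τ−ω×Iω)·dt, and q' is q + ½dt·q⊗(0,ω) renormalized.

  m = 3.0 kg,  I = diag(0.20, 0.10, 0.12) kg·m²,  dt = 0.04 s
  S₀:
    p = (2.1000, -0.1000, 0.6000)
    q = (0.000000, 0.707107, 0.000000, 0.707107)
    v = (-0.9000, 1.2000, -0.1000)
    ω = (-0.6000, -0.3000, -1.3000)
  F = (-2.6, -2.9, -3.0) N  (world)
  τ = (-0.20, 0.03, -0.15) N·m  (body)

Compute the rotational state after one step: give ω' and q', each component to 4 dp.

gyro term ω×Iω = (0.0078, 0.0624, -0.0180)
(τ − ω×Iω)/I = (-1.0390, -0.3240, -1.1000)
ω + α·dt = (-0.6416, -0.3130, -1.3440)
Hamilton product q⊗(0,ω) = (1.3435033, 0.2121321, 0.4949749, -0.2121321)
q + ½dt·q⊗(0,ω), renormalized = (0.0269, 0.7110, 0.0099, 0.7026)

ω' = (-0.6416, -0.3130, -1.3440)
q' = (0.0269, 0.7110, 0.0099, 0.7026)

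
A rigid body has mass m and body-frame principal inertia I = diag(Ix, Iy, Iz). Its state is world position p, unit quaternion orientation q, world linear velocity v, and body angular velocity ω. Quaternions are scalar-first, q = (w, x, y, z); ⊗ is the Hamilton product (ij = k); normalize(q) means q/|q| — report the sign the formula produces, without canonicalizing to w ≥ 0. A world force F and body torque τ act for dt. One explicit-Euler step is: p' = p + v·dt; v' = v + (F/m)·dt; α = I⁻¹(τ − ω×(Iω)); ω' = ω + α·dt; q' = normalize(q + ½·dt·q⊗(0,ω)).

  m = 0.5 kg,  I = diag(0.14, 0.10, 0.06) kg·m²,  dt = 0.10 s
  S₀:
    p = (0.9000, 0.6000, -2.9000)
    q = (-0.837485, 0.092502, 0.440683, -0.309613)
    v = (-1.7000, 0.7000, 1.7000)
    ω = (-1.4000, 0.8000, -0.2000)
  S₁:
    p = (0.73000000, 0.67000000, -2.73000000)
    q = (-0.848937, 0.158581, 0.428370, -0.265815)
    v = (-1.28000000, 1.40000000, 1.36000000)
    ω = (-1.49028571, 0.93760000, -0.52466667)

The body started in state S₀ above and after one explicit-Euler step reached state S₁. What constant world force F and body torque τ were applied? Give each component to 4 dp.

velocity change Δv = (0.42000000, 0.70000000, -0.34000000)
m·(v₁−v₀)/dt = (2.1000, 3.5000, -1.7000)
rate change Δω = (-0.09028571, 0.13760000, -0.32466667)
τ = I·(Δω/dt) + ω₀×(Iω₀) = (-0.1200, 0.1600, -0.1500)

F = (2.1000, 3.5000, -1.7000)
τ = (-0.1200, 0.1600, -0.1500)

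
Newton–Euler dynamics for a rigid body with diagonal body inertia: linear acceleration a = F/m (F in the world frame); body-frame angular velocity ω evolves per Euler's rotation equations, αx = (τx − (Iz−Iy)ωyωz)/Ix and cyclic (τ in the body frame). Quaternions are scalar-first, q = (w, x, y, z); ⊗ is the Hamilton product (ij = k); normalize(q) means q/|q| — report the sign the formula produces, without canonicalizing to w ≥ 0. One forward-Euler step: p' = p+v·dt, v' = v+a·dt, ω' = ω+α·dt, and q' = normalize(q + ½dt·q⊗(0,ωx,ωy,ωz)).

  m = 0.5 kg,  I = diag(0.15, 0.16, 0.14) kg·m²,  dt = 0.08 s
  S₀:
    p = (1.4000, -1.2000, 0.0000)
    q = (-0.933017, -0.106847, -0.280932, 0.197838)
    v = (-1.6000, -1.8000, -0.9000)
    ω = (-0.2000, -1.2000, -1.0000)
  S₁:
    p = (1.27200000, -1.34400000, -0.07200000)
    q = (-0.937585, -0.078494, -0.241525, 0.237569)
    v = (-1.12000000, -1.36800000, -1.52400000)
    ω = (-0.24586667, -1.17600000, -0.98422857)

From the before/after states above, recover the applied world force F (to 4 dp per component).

F = (3.0000, 2.7000, -3.9000)

v₁ − v₀ = (0.48000000, 0.43200000, -0.62400000)
applied force F = (3.0000, 2.7000, -3.9000)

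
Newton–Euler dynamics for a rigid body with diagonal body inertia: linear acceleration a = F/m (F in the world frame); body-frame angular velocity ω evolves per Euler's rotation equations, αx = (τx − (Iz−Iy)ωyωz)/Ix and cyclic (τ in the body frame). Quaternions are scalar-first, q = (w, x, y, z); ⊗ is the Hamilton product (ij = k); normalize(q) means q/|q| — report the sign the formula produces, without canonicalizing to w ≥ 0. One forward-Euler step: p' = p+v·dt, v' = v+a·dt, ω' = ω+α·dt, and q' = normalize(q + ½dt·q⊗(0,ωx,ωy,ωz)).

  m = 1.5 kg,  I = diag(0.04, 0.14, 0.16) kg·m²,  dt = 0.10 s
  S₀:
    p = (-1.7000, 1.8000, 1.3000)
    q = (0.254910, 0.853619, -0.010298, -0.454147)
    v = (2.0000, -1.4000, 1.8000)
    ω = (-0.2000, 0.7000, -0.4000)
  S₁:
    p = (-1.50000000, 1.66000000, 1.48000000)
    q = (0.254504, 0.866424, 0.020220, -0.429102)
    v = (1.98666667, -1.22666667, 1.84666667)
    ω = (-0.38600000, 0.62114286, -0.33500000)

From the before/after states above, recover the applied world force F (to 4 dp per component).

Δv = v₁−v₀ = (-0.01333333, 0.17333333, 0.04666667)
applied force F = (-0.2000, 2.6000, 0.7000)

F = (-0.2000, 2.6000, 0.7000)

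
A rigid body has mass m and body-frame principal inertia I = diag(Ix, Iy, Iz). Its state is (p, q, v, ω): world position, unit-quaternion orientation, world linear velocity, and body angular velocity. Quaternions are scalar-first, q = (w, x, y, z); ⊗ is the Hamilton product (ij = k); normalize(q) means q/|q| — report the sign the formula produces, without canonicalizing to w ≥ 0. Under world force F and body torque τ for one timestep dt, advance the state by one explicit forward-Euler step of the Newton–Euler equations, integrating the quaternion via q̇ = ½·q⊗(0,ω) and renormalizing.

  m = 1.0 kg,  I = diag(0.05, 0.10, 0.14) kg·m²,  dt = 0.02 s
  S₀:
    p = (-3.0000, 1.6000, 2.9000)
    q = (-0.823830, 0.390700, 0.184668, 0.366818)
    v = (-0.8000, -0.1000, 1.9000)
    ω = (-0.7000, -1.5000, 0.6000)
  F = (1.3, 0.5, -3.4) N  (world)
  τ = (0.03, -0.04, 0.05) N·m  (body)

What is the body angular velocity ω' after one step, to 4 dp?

ω' = (-0.6736, -1.5156, 0.5996)

(τ − ω×Iω)/I = (1.3200, -0.7780, -0.0179)
new body rate ω' = (-0.6736, -1.5156, 0.5996)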